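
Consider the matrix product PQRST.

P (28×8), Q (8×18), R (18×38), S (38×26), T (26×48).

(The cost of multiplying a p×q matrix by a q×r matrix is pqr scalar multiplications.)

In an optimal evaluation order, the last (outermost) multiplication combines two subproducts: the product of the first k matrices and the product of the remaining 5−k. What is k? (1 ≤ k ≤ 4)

1

Adjacent pairs: PQ = 28·8·18 = 4032; QR = 8·18·38 = 5472; RS = 18·38·26 = 17784; ST = 38·26·48 = 47424.
Length 3: P..R: k=1: 0+5472+28·8·38=13984; k=2: 4032+0+28·18·38=23184 → min 13984 | Q..S: k=2: 0+17784+8·18·26=21528; k=3: 5472+0+8·38·26=13376 → min 13376 | R..T: k=3: 0+47424+18·38·48=80256; k=4: 17784+0+18·26·48=40248 → min 40248.
Length 4: P..S: k=1: 0+13376+28·8·26=19200; k=2: 4032+17784+28·18·26=34920; k=3: 13984+0+28·38·26=41648 → min 19200 | Q..T: k=2: 0+40248+8·18·48=47160; k=3: 5472+47424+8·38·48=67488; k=4: 13376+0+8·26·48=23360 → min 23360.
Top-level splits: k=1: (P..P)·(Q..T) → 0+23360+28·8·48 = 34112; k=2: (P..Q)·(R..T) → 4032+40248+28·18·48 = 68472; k=3: (P..R)·(S..T) → 13984+47424+28·38·48 = 112480; k=4: (P..S)·(T..T) → 19200+0+28·26·48 = 54144.
Best split is after P, i.e. k = 1.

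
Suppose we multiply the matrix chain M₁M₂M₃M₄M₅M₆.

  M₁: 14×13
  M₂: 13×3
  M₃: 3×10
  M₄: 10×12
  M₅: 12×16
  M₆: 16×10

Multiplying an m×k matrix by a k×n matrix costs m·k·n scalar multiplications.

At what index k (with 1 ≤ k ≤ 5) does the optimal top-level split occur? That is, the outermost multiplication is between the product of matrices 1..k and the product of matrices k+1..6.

Adjacent pairs: M₁M₂ = 14·13·3 = 546; M₂M₃ = 13·3·10 = 390; M₃M₄ = 3·10·12 = 360; M₄M₅ = 10·12·16 = 1920; M₅M₆ = 12·16·10 = 1920.
Length 3: M₁..M₃: k=1: 0+390+14·13·10=2210; k=2: 546+0+14·3·10=966 → min 966 | M₂..M₄: k=2: 0+360+13·3·12=828; k=3: 390+0+13·10·12=1950 → min 828 | M₃..M₅: k=3: 0+1920+3·10·16=2400; k=4: 360+0+3·12·16=936 → min 936 | M₄..M₆: k=4: 0+1920+10·12·10=3120; k=5: 1920+0+10·16·10=3520 → min 3120.
Length 4: M₁..M₄: k=1: 0+828+14·13·12=3012; k=2: 546+360+14·3·12=1410; k=3: 966+0+14·10·12=2646 → min 1410 | M₂..M₅: k=2: 0+936+13·3·16=1560; k=3: 390+1920+13·10·16=4390; k=4: 828+0+13·12·16=3324 → min 1560 | M₃..M₆: k=3: 0+3120+3·10·10=3420; k=4: 360+1920+3·12·10=2640; k=5: 936+0+3·16·10=1416 → min 1416.
Length 5: M₁..M₅: k=1: 0+1560+14·13·16=4472; k=2: 546+936+14·3·16=2154; k=3: 966+1920+14·10·16=5126; k=4: 1410+0+14·12·16=4098 → min 2154 | M₂..M₆: k=2: 0+1416+13·3·10=1806; k=3: 390+3120+13·10·10=4810; k=4: 828+1920+13·12·10=4308; k=5: 1560+0+13·16·10=3640 → min 1806.
Top-level splits: k=1: (M₁..M₁)·(M₂..M₆) → 0+1806+14·13·10 = 3626; k=2: (M₁..M₂)·(M₃..M₆) → 546+1416+14·3·10 = 2382; k=3: (M₁..M₃)·(M₄..M₆) → 966+3120+14·10·10 = 5486; k=4: (M₁..M₄)·(M₅..M₆) → 1410+1920+14·12·10 = 5010; k=5: (M₁..M₅)·(M₆..M₆) → 2154+0+14·16·10 = 4394.
Best split is after M₂, i.e. k = 2.

2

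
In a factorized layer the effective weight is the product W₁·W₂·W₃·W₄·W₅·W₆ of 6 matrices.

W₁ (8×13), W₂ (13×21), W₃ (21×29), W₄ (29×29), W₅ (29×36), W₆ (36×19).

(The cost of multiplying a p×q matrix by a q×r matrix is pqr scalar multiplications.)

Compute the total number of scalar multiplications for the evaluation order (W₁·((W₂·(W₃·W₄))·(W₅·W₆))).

(W₃·W₄): 21×29 by 29×29 → 21×29, cost 21·29·29 = 17661
(W₂·(W₃·W₄)): 13×21 by 21×29 → 13×29, cost 13·21·29 = 7917; cumulative 25578
(W₅·W₆): 29×36 by 36×19 → 29×19, cost 29·36·19 = 19836
((W₂·(W₃·W₄))·(W₅·W₆)): 13×29 by 29×19 → 13×19, cost 13·29·19 = 7163; cumulative 52577
(W₁·((W₂·(W₃·W₄))·(W₅·W₆))): 8×13 by 13×19 → 8×19, cost 8·13·19 = 1976; cumulative 54553
Total: 54553 scalar multiplications.

54553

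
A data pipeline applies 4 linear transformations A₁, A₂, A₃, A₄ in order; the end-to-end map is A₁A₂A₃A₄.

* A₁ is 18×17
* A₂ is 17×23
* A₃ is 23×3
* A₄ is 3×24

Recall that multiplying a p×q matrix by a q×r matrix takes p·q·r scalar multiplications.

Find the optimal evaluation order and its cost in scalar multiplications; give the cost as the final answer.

Adjacent pairs: A₁A₂ = 18·17·23 = 7038; A₂A₃ = 17·23·3 = 1173; A₃A₄ = 23·3·24 = 1656.
Length 3: A₁..A₃: k=1: 0+1173+18·17·3=2091; k=2: 7038+0+18·23·3=8280 → min 2091 | A₂..A₄: k=2: 0+1656+17·23·24=11040; k=3: 1173+0+17·3·24=2397 → min 2397.
Length 4: A₁..A₄: k=1: 0+2397+18·17·24=9741; k=2: 7038+1656+18·23·24=18630; k=3: 2091+0+18·3·24=3387 → min 3387.
Optimal parenthesization: ((A₁(A₂A₃))A₄) with cost 3387.

3387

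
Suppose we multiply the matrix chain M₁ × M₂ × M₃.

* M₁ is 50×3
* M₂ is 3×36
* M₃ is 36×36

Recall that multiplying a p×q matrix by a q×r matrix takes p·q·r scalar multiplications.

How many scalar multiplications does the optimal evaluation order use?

9288

Order (M₁ × (M₂ × M₃)): (M₂ × M₃): 3×36 by 36×36 → 3×36, cost 3·36·36 = 3888; (M₁ × (M₂ × M₃)): 50×3 by 3×36 → 50×36, cost 50·3·36 = 5400; cumulative 9288. Total 9288.
Order ((M₁ × M₂) × M₃): (M₁ × M₂): 50×3 by 3×36 → 50×36, cost 50·3·36 = 5400; ((M₁ × M₂) × M₃): 50×36 by 36×36 → 50×36, cost 50·36·36 = 64800; cumulative 70200. Total 70200.
Minimum: 9288.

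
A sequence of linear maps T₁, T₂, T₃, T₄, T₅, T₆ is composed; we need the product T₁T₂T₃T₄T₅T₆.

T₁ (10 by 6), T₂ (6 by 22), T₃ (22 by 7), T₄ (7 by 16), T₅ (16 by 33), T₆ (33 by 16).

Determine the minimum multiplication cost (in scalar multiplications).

Adjacent pairs: T₁T₂ = 10·6·22 = 1320; T₂T₃ = 6·22·7 = 924; T₃T₄ = 22·7·16 = 2464; T₄T₅ = 7·16·33 = 3696; T₅T₆ = 16·33·16 = 8448.
Length 3: T₁..T₃: k=1: 0+924+10·6·7=1344; k=2: 1320+0+10·22·7=2860 → min 1344 | T₂..T₄: k=2: 0+2464+6·22·16=4576; k=3: 924+0+6·7·16=1596 → min 1596 | T₃..T₅: k=3: 0+3696+22·7·33=8778; k=4: 2464+0+22·16·33=14080 → min 8778 | T₄..T₆: k=4: 0+8448+7·16·16=10240; k=5: 3696+0+7·33·16=7392 → min 7392.
Length 4: T₁..T₄: k=1: 0+1596+10·6·16=2556; k=2: 1320+2464+10·22·16=7304; k=3: 1344+0+10·7·16=2464 → min 2464 | T₂..T₅: k=2: 0+8778+6·22·33=13134; k=3: 924+3696+6·7·33=6006; k=4: 1596+0+6·16·33=4764 → min 4764 | T₃..T₆: k=3: 0+7392+22·7·16=9856; k=4: 2464+8448+22·16·16=16544; k=5: 8778+0+22·33·16=20394 → min 9856.
Length 5: T₁..T₅: k=1: 0+4764+10·6·33=6744; k=2: 1320+8778+10·22·33=17358; k=3: 1344+3696+10·7·33=7350; k=4: 2464+0+10·16·33=7744 → min 6744 | T₂..T₆: k=2: 0+9856+6·22·16=11968; k=3: 924+7392+6·7·16=8988; k=4: 1596+8448+6·16·16=11580; k=5: 4764+0+6·33·16=7932 → min 7932.
Length 6: T₁..T₆: k=1: 0+7932+10·6·16=8892; k=2: 1320+9856+10·22·16=14696; k=3: 1344+7392+10·7·16=9856; k=4: 2464+8448+10·16·16=13472; k=5: 6744+0+10·33·16=12024 → min 8892.
Optimal order: (T₁((((T₂T₃)T₄)T₅)T₆)) with cost 8892.

8892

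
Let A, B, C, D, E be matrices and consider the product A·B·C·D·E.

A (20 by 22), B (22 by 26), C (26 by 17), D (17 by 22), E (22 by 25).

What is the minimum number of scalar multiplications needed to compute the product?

35054

Adjacent pairs: AB = 20·22·26 = 11440; BC = 22·26·17 = 9724; CD = 26·17·22 = 9724; DE = 17·22·25 = 9350.
Length 3: A..C: k=1: 0+9724+20·22·17=17204; k=2: 11440+0+20·26·17=20280 → min 17204 | B..D: k=2: 0+9724+22·26·22=22308; k=3: 9724+0+22·17·22=17952 → min 17952 | C..E: k=3: 0+9350+26·17·25=20400; k=4: 9724+0+26·22·25=24024 → min 20400.
Length 4: A..D: k=1: 0+17952+20·22·22=27632; k=2: 11440+9724+20·26·22=32604; k=3: 17204+0+20·17·22=24684 → min 24684 | B..E: k=2: 0+20400+22·26·25=34700; k=3: 9724+9350+22·17·25=28424; k=4: 17952+0+22·22·25=30052 → min 28424.
Length 5: A..E: k=1: 0+28424+20·22·25=39424; k=2: 11440+20400+20·26·25=44840; k=3: 17204+9350+20·17·25=35054; k=4: 24684+0+20·22·25=35684 → min 35054.
Optimal order: ((A·(B·C))·(D·E)) with cost 35054.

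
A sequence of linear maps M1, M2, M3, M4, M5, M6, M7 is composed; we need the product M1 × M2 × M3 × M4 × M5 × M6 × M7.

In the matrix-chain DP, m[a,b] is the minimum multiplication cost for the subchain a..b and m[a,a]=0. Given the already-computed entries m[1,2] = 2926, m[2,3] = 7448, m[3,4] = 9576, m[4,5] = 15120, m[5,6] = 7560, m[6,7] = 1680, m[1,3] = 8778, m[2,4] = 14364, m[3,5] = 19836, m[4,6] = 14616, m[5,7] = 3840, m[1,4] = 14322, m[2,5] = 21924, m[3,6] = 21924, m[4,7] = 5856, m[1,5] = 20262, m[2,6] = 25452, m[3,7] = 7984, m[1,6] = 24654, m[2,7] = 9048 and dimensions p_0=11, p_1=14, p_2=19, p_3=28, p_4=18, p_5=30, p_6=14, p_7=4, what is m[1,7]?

m[1,7] = min over k∈[1,6] of m[1,k]+m[k+1,7]+p_{0}·p_k·p_{7}.
k=1: 0 + 9048 + 11·14·4 = 9664; k=2: 2926 + 7984 + 11·19·4 = 11746; k=3: 8778 + 5856 + 11·28·4 = 15866; k=4: 14322 + 3840 + 11·18·4 = 18954; k=5: 20262 + 1680 + 11·30·4 = 23262; k=6: 24654 + 0 + 11·14·4 = 25270.
Minimum: 9664 at k=1.

9664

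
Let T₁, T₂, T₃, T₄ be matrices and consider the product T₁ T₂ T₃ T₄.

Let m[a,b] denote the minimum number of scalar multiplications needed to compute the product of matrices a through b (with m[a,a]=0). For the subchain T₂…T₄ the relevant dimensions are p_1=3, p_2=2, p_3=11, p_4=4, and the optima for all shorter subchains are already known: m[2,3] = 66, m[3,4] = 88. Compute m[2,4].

m[2,4] = min over k∈[2,3] of m[2,k]+m[k+1,4]+p_{1}·p_k·p_{4}.
k=2: 0 + 88 + 3·2·4 = 112; k=3: 66 + 0 + 3·11·4 = 198.
Minimum: 112 at k=2.

112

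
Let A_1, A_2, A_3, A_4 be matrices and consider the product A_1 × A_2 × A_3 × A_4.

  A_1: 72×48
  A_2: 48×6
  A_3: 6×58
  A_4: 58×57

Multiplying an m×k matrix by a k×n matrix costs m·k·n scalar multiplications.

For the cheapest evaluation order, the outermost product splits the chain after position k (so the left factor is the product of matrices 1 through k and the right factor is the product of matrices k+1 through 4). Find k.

Adjacent pairs: A_1A_2 = 72·48·6 = 20736; A_2A_3 = 48·6·58 = 16704; A_3A_4 = 6·58·57 = 19836.
Length 3: A_1..A_3: k=1: 0+16704+72·48·58=217152; k=2: 20736+0+72·6·58=45792 → min 45792 | A_2..A_4: k=2: 0+19836+48·6·57=36252; k=3: 16704+0+48·58·57=175392 → min 36252.
Top-level splits: k=1: (A_1..A_1)·(A_2..A_4) → 0+36252+72·48·57 = 233244; k=2: (A_1..A_2)·(A_3..A_4) → 20736+19836+72·6·57 = 65196; k=3: (A_1..A_3)·(A_4..A_4) → 45792+0+72·58·57 = 283824.
Best split is after A_2, i.e. k = 2.

2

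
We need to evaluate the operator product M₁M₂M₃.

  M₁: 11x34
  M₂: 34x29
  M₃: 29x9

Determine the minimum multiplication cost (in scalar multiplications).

12240

Order (M₁(M₂M₃)): (M₂M₃): 34×29 by 29×9 → 34×9, cost 34·29·9 = 8874; (M₁(M₂M₃)): 11×34 by 34×9 → 11×9, cost 11·34·9 = 3366; cumulative 12240. Total 12240.
Order ((M₁M₂)M₃): (M₁M₂): 11×34 by 34×29 → 11×29, cost 11·34·29 = 10846; ((M₁M₂)M₃): 11×29 by 29×9 → 11×9, cost 11·29·9 = 2871; cumulative 13717. Total 13717.
Minimum: 12240.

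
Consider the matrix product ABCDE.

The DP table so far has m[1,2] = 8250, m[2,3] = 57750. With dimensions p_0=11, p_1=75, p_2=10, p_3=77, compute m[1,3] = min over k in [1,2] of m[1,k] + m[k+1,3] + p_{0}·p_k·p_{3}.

m[1,3] = min over k∈[1,2] of m[1,k]+m[k+1,3]+p_{0}·p_k·p_{3}.
k=1: 0 + 57750 + 11·75·77 = 121275; k=2: 8250 + 0 + 11·10·77 = 16720.
Minimum: 16720 at k=2.

16720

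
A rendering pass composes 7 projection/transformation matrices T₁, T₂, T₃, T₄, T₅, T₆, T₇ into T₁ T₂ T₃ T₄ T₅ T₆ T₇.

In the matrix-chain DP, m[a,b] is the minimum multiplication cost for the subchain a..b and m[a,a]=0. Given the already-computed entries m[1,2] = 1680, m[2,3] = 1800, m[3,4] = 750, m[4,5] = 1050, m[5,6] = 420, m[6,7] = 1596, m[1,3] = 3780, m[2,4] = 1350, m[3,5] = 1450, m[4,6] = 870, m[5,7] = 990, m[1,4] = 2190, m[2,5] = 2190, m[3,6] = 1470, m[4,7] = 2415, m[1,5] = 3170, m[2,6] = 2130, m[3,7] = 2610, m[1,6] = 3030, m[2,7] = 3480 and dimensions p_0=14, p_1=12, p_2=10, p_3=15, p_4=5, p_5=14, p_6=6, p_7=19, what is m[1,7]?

m[1,7] = min over k∈[1,6] of m[1,k]+m[k+1,7]+p_{0}·p_k·p_{7}.
k=1: 0 + 3480 + 14·12·19 = 6672; k=2: 1680 + 2610 + 14·10·19 = 6950; k=3: 3780 + 2415 + 14·15·19 = 10185; k=4: 2190 + 990 + 14·5·19 = 4510; k=5: 3170 + 1596 + 14·14·19 = 8490; k=6: 3030 + 0 + 14·6·19 = 4626.
Minimum: 4510 at k=4.

4510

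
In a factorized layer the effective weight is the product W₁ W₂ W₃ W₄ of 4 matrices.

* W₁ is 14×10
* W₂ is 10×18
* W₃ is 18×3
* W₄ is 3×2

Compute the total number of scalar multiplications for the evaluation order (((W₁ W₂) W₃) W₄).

3360

(W₁ W₂): 14×10 by 10×18 → 14×18, cost 14·10·18 = 2520
((W₁ W₂) W₃): 14×18 by 18×3 → 14×3, cost 14·18·3 = 756; cumulative 3276
(((W₁ W₂) W₃) W₄): 14×3 by 3×2 → 14×2, cost 14·3·2 = 84; cumulative 3360
Total: 3360 scalar multiplications.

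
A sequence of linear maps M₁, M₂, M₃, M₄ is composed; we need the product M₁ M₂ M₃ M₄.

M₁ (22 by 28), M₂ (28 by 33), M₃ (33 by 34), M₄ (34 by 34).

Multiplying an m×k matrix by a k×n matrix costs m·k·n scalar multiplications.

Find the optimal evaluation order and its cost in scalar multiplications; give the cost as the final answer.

70444

Adjacent pairs: M₁M₂ = 22·28·33 = 20328; M₂M₃ = 28·33·34 = 31416; M₃M₄ = 33·34·34 = 38148.
Length 3: M₁..M₃: k=1: 0+31416+22·28·34=52360; k=2: 20328+0+22·33·34=45012 → min 45012 | M₂..M₄: k=2: 0+38148+28·33·34=69564; k=3: 31416+0+28·34·34=63784 → min 63784.
Length 4: M₁..M₄: k=1: 0+63784+22·28·34=84728; k=2: 20328+38148+22·33·34=83160; k=3: 45012+0+22·34·34=70444 → min 70444.
Optimal parenthesization: (((M₁ M₂) M₃) M₄) with cost 70444.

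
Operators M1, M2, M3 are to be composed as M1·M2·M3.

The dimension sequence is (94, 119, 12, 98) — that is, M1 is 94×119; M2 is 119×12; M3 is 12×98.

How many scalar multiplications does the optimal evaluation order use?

244776

Order (M1·(M2·M3)): (M2·M3): 119×12 by 12×98 → 119×98, cost 119·12·98 = 139944; (M1·(M2·M3)): 94×119 by 119×98 → 94×98, cost 94·119·98 = 1096228; cumulative 1236172. Total 1236172.
Order ((M1·M2)·M3): (M1·M2): 94×119 by 119×12 → 94×12, cost 94·119·12 = 134232; ((M1·M2)·M3): 94×12 by 12×98 → 94×98, cost 94·12·98 = 110544; cumulative 244776. Total 244776.
Minimum: 244776.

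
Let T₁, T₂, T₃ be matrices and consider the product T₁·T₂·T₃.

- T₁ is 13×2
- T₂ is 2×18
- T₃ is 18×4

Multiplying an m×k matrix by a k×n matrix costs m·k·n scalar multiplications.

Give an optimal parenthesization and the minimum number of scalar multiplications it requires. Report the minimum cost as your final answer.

248

(T₁·(T₂·T₃)): cost 248.
((T₁·T₂)·T₃): cost 1404.
Optimal: (T₁·(T₂·T₃)) with cost 248.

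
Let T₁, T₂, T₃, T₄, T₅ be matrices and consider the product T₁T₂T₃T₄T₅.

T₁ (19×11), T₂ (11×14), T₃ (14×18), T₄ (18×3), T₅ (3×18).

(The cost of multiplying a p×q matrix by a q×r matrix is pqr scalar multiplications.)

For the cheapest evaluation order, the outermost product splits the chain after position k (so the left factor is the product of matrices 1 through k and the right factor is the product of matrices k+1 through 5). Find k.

4

Adjacent pairs: T₁T₂ = 19·11·14 = 2926; T₂T₃ = 11·14·18 = 2772; T₃T₄ = 14·18·3 = 756; T₄T₅ = 18·3·18 = 972.
Length 3: T₁..T₃: k=1: 0+2772+19·11·18=6534; k=2: 2926+0+19·14·18=7714 → min 6534 | T₂..T₄: k=2: 0+756+11·14·3=1218; k=3: 2772+0+11·18·3=3366 → min 1218 | T₃..T₅: k=3: 0+972+14·18·18=5508; k=4: 756+0+14·3·18=1512 → min 1512.
Length 4: T₁..T₄: k=1: 0+1218+19·11·3=1845; k=2: 2926+756+19·14·3=4480; k=3: 6534+0+19·18·3=7560 → min 1845 | T₂..T₅: k=2: 0+1512+11·14·18=4284; k=3: 2772+972+11·18·18=7308; k=4: 1218+0+11·3·18=1812 → min 1812.
Top-level splits: k=1: (T₁..T₁)·(T₂..T₅) → 0+1812+19·11·18 = 5574; k=2: (T₁..T₂)·(T₃..T₅) → 2926+1512+19·14·18 = 9226; k=3: (T₁..T₃)·(T₄..T₅) → 6534+972+19·18·18 = 13662; k=4: (T₁..T₄)·(T₅..T₅) → 1845+0+19·3·18 = 2871.
Best split is after T₄, i.e. k = 4.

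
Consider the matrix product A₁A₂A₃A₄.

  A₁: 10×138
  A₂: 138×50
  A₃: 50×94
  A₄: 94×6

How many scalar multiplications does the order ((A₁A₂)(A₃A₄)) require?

(A₁A₂): 10×138 by 138×50 → 10×50, cost 10·138·50 = 69000
(A₃A₄): 50×94 by 94×6 → 50×6, cost 50·94·6 = 28200
((A₁A₂)(A₃A₄)): 10×50 by 50×6 → 10×6, cost 10·50·6 = 3000; cumulative 100200
Total: 100200 scalar multiplications.

100200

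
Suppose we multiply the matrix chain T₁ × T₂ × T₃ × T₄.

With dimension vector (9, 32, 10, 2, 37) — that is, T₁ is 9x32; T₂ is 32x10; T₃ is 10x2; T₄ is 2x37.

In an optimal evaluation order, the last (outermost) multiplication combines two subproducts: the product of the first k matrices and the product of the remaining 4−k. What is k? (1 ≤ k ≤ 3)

Adjacent pairs: T₁T₂ = 9·32·10 = 2880; T₂T₃ = 32·10·2 = 640; T₃T₄ = 10·2·37 = 740.
Length 3: T₁..T₃: k=1: 0+640+9·32·2=1216; k=2: 2880+0+9·10·2=3060 → min 1216 | T₂..T₄: k=2: 0+740+32·10·37=12580; k=3: 640+0+32·2·37=3008 → min 3008.
Top-level splits: k=1: (T₁..T₁)·(T₂..T₄) → 0+3008+9·32·37 = 13664; k=2: (T₁..T₂)·(T₃..T₄) → 2880+740+9·10·37 = 6950; k=3: (T₁..T₃)·(T₄..T₄) → 1216+0+9·2·37 = 1882.
Best split is after T₃, i.e. k = 3.

3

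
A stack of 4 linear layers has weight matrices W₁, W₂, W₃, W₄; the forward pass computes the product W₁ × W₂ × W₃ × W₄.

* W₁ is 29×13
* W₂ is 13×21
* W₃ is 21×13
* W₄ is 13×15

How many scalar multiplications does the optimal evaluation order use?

Adjacent pairs: W₁W₂ = 29·13·21 = 7917; W₂W₃ = 13·21·13 = 3549; W₃W₄ = 21·13·15 = 4095.
Length 3: W₁..W₃: k=1: 0+3549+29·13·13=8450; k=2: 7917+0+29·21·13=15834 → min 8450 | W₂..W₄: k=2: 0+4095+13·21·15=8190; k=3: 3549+0+13·13·15=6084 → min 6084.
Length 4: W₁..W₄: k=1: 0+6084+29·13·15=11739; k=2: 7917+4095+29·21·15=21147; k=3: 8450+0+29·13·15=14105 → min 11739.
Optimal order: (W₁ × ((W₂ × W₃) × W₄)) with cost 11739.

11739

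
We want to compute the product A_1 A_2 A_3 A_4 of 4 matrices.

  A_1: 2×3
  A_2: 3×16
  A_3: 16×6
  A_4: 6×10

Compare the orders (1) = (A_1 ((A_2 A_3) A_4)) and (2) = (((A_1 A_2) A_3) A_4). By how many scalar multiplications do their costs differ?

120

Order (1) = (A_1 ((A_2 A_3) A_4)): (A_2 A_3): 3×16 by 16×6 → 3×6, cost 3·16·6 = 288; ((A_2 A_3) A_4): 3×6 by 6×10 → 3×10, cost 3·6·10 = 180; cumulative 468; (A_1 ((A_2 A_3) A_4)): 2×3 by 3×10 → 2×10, cost 2·3·10 = 60; cumulative 528. Total 528.
Order (2) = (((A_1 A_2) A_3) A_4): (A_1 A_2): 2×3 by 3×16 → 2×16, cost 2·3·16 = 96; ((A_1 A_2) A_3): 2×16 by 16×6 → 2×6, cost 2·16·6 = 192; cumulative 288; (((A_1 A_2) A_3) A_4): 2×6 by 6×10 → 2×10, cost 2·6·10 = 120; cumulative 408. Total 408.
Difference: |528 − 408| = 120.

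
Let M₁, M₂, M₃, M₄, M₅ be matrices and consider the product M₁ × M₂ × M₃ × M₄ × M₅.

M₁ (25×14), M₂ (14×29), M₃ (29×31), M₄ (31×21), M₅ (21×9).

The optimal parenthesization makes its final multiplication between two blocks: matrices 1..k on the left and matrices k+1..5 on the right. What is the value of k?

1

Adjacent pairs: M₁M₂ = 25·14·29 = 10150; M₂M₃ = 14·29·31 = 12586; M₃M₄ = 29·31·21 = 18879; M₄M₅ = 31·21·9 = 5859.
Length 3: M₁..M₃: k=1: 0+12586+25·14·31=23436; k=2: 10150+0+25·29·31=32625 → min 23436 | M₂..M₄: k=2: 0+18879+14·29·21=27405; k=3: 12586+0+14·31·21=21700 → min 21700 | M₃..M₅: k=3: 0+5859+29·31·9=13950; k=4: 18879+0+29·21·9=24360 → min 13950.
Length 4: M₁..M₄: k=1: 0+21700+25·14·21=29050; k=2: 10150+18879+25·29·21=44254; k=3: 23436+0+25·31·21=39711 → min 29050 | M₂..M₅: k=2: 0+13950+14·29·9=17604; k=3: 12586+5859+14·31·9=22351; k=4: 21700+0+14·21·9=24346 → min 17604.
Top-level splits: k=1: (M₁..M₁)·(M₂..M₅) → 0+17604+25·14·9 = 20754; k=2: (M₁..M₂)·(M₃..M₅) → 10150+13950+25·29·9 = 30625; k=3: (M₁..M₃)·(M₄..M₅) → 23436+5859+25·31·9 = 36270; k=4: (M₁..M₄)·(M₅..M₅) → 29050+0+25·21·9 = 33775.
Best split is after M₁, i.e. k = 1.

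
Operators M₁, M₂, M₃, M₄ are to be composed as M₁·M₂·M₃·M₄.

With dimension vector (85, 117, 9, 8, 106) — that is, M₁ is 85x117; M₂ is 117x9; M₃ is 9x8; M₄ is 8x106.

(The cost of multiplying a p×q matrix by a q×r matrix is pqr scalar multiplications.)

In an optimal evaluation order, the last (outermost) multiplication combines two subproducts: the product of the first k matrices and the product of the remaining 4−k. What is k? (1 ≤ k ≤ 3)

3

Adjacent pairs: M₁M₂ = 85·117·9 = 89505; M₂M₃ = 117·9·8 = 8424; M₃M₄ = 9·8·106 = 7632.
Length 3: M₁..M₃: k=1: 0+8424+85·117·8=87984; k=2: 89505+0+85·9·8=95625 → min 87984 | M₂..M₄: k=2: 0+7632+117·9·106=119250; k=3: 8424+0+117·8·106=107640 → min 107640.
Top-level splits: k=1: (M₁..M₁)·(M₂..M₄) → 0+107640+85·117·106 = 1161810; k=2: (M₁..M₂)·(M₃..M₄) → 89505+7632+85·9·106 = 178227; k=3: (M₁..M₃)·(M₄..M₄) → 87984+0+85·8·106 = 160064.
Best split is after M₃, i.e. k = 3.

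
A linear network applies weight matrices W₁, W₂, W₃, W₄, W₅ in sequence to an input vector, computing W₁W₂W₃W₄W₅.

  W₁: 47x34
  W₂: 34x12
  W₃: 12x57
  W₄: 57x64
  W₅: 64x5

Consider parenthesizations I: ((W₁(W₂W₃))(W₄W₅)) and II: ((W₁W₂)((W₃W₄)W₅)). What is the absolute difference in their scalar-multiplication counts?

76365

Order I = ((W₁(W₂W₃))(W₄W₅)): (W₂W₃): 34×12 by 12×57 → 34×57, cost 34·12·57 = 23256; (W₁(W₂W₃)): 47×34 by 34×57 → 47×57, cost 47·34·57 = 91086; cumulative 114342; (W₄W₅): 57×64 by 64×5 → 57×5, cost 57·64·5 = 18240; ((W₁(W₂W₃))(W₄W₅)): 47×57 by 57×5 → 47×5, cost 47·57·5 = 13395; cumulative 145977. Total 145977.
Order II = ((W₁W₂)((W₃W₄)W₅)): (W₁W₂): 47×34 by 34×12 → 47×12, cost 47·34·12 = 19176; (W₃W₄): 12×57 by 57×64 → 12×64, cost 12·57·64 = 43776; ((W₃W₄)W₅): 12×64 by 64×5 → 12×5, cost 12·64·5 = 3840; cumulative 47616; ((W₁W₂)((W₃W₄)W₅)): 47×12 by 12×5 → 47×5, cost 47·12·5 = 2820; cumulative 69612. Total 69612.
Difference: |145977 − 69612| = 76365.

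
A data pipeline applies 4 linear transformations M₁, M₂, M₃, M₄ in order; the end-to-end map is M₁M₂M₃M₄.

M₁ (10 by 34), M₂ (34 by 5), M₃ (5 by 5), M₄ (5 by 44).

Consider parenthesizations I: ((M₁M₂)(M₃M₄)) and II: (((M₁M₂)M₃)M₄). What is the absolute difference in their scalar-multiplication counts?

850

Order I = ((M₁M₂)(M₃M₄)): (M₁M₂): 10×34 by 34×5 → 10×5, cost 10·34·5 = 1700; (M₃M₄): 5×5 by 5×44 → 5×44, cost 5·5·44 = 1100; ((M₁M₂)(M₃M₄)): 10×5 by 5×44 → 10×44, cost 10·5·44 = 2200; cumulative 5000. Total 5000.
Order II = (((M₁M₂)M₃)M₄): (M₁M₂): 10×34 by 34×5 → 10×5, cost 10·34·5 = 1700; ((M₁M₂)M₃): 10×5 by 5×5 → 10×5, cost 10·5·5 = 250; cumulative 1950; (((M₁M₂)M₃)M₄): 10×5 by 5×44 → 10×44, cost 10·5·44 = 2200; cumulative 4150. Total 4150.
Difference: |5000 − 4150| = 850.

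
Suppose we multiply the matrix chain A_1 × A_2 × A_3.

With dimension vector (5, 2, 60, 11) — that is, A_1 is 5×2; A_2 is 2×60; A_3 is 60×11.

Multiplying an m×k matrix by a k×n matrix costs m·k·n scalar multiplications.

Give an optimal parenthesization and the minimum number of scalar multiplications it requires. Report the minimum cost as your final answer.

(A_1 × (A_2 × A_3)): cost 1430.
((A_1 × A_2) × A_3): cost 3900.
Optimal: (A_1 × (A_2 × A_3)) with cost 1430.

1430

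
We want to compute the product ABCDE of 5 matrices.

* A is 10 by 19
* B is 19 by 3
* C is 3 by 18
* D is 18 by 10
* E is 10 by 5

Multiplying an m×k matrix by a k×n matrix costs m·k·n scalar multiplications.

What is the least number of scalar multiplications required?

Adjacent pairs: AB = 10·19·3 = 570; BC = 19·3·18 = 1026; CD = 3·18·10 = 540; DE = 18·10·5 = 900.
Length 3: A..C: k=1: 0+1026+10·19·18=4446; k=2: 570+0+10·3·18=1110 → min 1110 | B..D: k=2: 0+540+19·3·10=1110; k=3: 1026+0+19·18·10=4446 → min 1110 | C..E: k=3: 0+900+3·18·5=1170; k=4: 540+0+3·10·5=690 → min 690.
Length 4: A..D: k=1: 0+1110+10·19·10=3010; k=2: 570+540+10·3·10=1410; k=3: 1110+0+10·18·10=2910 → min 1410 | B..E: k=2: 0+690+19·3·5=975; k=3: 1026+900+19·18·5=3636; k=4: 1110+0+19·10·5=2060 → min 975.
Length 5: A..E: k=1: 0+975+10·19·5=1925; k=2: 570+690+10·3·5=1410; k=3: 1110+900+10·18·5=2910; k=4: 1410+0+10·10·5=1910 → min 1410.
Optimal order: ((AB)((CD)E)) with cost 1410.

1410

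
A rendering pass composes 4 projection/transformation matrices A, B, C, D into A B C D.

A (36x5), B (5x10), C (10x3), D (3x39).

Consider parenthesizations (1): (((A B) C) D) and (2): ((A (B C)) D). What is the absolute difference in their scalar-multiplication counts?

2190

Order (1) = (((A B) C) D): (A B): 36×5 by 5×10 → 36×10, cost 36·5·10 = 1800; ((A B) C): 36×10 by 10×3 → 36×3, cost 36·10·3 = 1080; cumulative 2880; (((A B) C) D): 36×3 by 3×39 → 36×39, cost 36·3·39 = 4212; cumulative 7092. Total 7092.
Order (2) = ((A (B C)) D): (B C): 5×10 by 10×3 → 5×3, cost 5·10·3 = 150; (A (B C)): 36×5 by 5×3 → 36×3, cost 36·5·3 = 540; cumulative 690; ((A (B C)) D): 36×3 by 3×39 → 36×39, cost 36·3·39 = 4212; cumulative 4902. Total 4902.
Difference: |7092 − 4902| = 2190.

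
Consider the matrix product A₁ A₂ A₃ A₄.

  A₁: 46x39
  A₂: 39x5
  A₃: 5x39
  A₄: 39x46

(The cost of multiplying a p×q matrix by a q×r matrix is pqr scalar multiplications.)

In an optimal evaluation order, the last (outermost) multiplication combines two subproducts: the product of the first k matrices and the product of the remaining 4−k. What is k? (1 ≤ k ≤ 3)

2

Adjacent pairs: A₁A₂ = 46·39·5 = 8970; A₂A₃ = 39·5·39 = 7605; A₃A₄ = 5·39·46 = 8970.
Length 3: A₁..A₃: k=1: 0+7605+46·39·39=77571; k=2: 8970+0+46·5·39=17940 → min 17940 | A₂..A₄: k=2: 0+8970+39·5·46=17940; k=3: 7605+0+39·39·46=77571 → min 17940.
Top-level splits: k=1: (A₁..A₁)·(A₂..A₄) → 0+17940+46·39·46 = 100464; k=2: (A₁..A₂)·(A₃..A₄) → 8970+8970+46·5·46 = 28520; k=3: (A₁..A₃)·(A₄..A₄) → 17940+0+46·39·46 = 100464.
Best split is after A₂, i.e. k = 2.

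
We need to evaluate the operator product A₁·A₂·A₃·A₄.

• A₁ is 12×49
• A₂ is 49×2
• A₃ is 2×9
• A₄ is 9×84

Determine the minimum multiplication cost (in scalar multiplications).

Adjacent pairs: A₁A₂ = 12·49·2 = 1176; A₂A₃ = 49·2·9 = 882; A₃A₄ = 2·9·84 = 1512.
Length 3: A₁..A₃: k=1: 0+882+12·49·9=6174; k=2: 1176+0+12·2·9=1392 → min 1392 | A₂..A₄: k=2: 0+1512+49·2·84=9744; k=3: 882+0+49·9·84=37926 → min 9744.
Length 4: A₁..A₄: k=1: 0+9744+12·49·84=59136; k=2: 1176+1512+12·2·84=4704; k=3: 1392+0+12·9·84=10464 → min 4704.
Optimal order: ((A₁·A₂)·(A₃·A₄)) with cost 4704.

4704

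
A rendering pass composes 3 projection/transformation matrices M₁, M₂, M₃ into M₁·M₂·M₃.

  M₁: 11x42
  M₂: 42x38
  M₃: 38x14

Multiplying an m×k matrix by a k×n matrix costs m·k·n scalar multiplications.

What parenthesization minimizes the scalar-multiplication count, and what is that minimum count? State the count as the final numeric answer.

(M₁·(M₂·M₃)): cost 28812.
((M₁·M₂)·M₃): cost 23408.
Optimal: ((M₁·M₂)·M₃) with cost 23408.

23408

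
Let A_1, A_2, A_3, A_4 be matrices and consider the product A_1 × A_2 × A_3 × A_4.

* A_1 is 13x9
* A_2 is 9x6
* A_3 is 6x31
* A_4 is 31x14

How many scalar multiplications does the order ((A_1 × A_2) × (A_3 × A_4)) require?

4398

(A_1 × A_2): 13×9 by 9×6 → 13×6, cost 13·9·6 = 702
(A_3 × A_4): 6×31 by 31×14 → 6×14, cost 6·31·14 = 2604
((A_1 × A_2) × (A_3 × A_4)): 13×6 by 6×14 → 13×14, cost 13·6·14 = 1092; cumulative 4398
Total: 4398 scalar multiplications.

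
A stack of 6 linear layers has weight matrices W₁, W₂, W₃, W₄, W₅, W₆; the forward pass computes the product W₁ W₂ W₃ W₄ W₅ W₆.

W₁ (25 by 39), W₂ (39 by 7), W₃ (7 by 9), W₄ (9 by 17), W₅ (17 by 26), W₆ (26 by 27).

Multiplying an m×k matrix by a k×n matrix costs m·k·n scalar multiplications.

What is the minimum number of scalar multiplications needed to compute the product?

20629

Adjacent pairs: W₁W₂ = 25·39·7 = 6825; W₂W₃ = 39·7·9 = 2457; W₃W₄ = 7·9·17 = 1071; W₄W₅ = 9·17·26 = 3978; W₅W₆ = 17·26·27 = 11934.
Length 3: W₁..W₃: k=1: 0+2457+25·39·9=11232; k=2: 6825+0+25·7·9=8400 → min 8400 | W₂..W₄: k=2: 0+1071+39·7·17=5712; k=3: 2457+0+39·9·17=8424 → min 5712 | W₃..W₅: k=3: 0+3978+7·9·26=5616; k=4: 1071+0+7·17·26=4165 → min 4165 | W₄..W₆: k=4: 0+11934+9·17·27=16065; k=5: 3978+0+9·26·27=10296 → min 10296.
Length 4: W₁..W₄: k=1: 0+5712+25·39·17=22287; k=2: 6825+1071+25·7·17=10871; k=3: 8400+0+25·9·17=12225 → min 10871 | W₂..W₅: k=2: 0+4165+39·7·26=11263; k=3: 2457+3978+39·9·26=15561; k=4: 5712+0+39·17·26=22950 → min 11263 | W₃..W₆: k=3: 0+10296+7·9·27=11997; k=4: 1071+11934+7·17·27=16218; k=5: 4165+0+7·26·27=9079 → min 9079.
Length 5: W₁..W₅: k=1: 0+11263+25·39·26=36613; k=2: 6825+4165+25·7·26=15540; k=3: 8400+3978+25·9·26=18228; k=4: 10871+0+25·17·26=21921 → min 15540 | W₂..W₆: k=2: 0+9079+39·7·27=16450; k=3: 2457+10296+39·9·27=22230; k=4: 5712+11934+39·17·27=35547; k=5: 11263+0+39·26·27=38641 → min 16450.
Length 6: W₁..W₆: k=1: 0+16450+25·39·27=42775; k=2: 6825+9079+25·7·27=20629; k=3: 8400+10296+25·9·27=24771; k=4: 10871+11934+25·17·27=34280; k=5: 15540+0+25·26·27=33090 → min 20629.
Optimal order: ((W₁ W₂) (((W₃ W₄) W₅) W₆)) with cost 20629.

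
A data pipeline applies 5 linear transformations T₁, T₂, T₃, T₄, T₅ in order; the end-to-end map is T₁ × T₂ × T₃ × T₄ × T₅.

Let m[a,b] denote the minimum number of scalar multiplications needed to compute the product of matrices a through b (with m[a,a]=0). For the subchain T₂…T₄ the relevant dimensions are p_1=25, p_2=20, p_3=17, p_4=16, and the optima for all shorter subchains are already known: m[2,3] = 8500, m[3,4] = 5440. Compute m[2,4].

m[2,4] = min over k∈[2,3] of m[2,k]+m[k+1,4]+p_{1}·p_k·p_{4}.
k=2: 0 + 5440 + 25·20·16 = 13440; k=3: 8500 + 0 + 25·17·16 = 15300.
Minimum: 13440 at k=2.

13440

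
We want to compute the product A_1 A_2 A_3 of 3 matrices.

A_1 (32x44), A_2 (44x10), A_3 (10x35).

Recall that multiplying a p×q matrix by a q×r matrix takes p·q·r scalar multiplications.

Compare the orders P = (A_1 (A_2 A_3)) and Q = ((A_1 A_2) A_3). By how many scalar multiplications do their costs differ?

Order P = (A_1 (A_2 A_3)): (A_2 A_3): 44×10 by 10×35 → 44×35, cost 44·10·35 = 15400; (A_1 (A_2 A_3)): 32×44 by 44×35 → 32×35, cost 32·44·35 = 49280; cumulative 64680. Total 64680.
Order Q = ((A_1 A_2) A_3): (A_1 A_2): 32×44 by 44×10 → 32×10, cost 32·44·10 = 14080; ((A_1 A_2) A_3): 32×10 by 10×35 → 32×35, cost 32·10·35 = 11200; cumulative 25280. Total 25280.
Difference: |64680 − 25280| = 39400.

39400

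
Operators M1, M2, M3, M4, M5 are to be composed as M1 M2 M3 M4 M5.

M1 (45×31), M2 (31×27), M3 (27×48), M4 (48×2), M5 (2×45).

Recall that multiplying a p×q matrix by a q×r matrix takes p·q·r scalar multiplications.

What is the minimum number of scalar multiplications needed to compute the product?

Adjacent pairs: M1M2 = 45·31·27 = 37665; M2M3 = 31·27·48 = 40176; M3M4 = 27·48·2 = 2592; M4M5 = 48·2·45 = 4320.
Length 3: M1..M3: k=1: 0+40176+45·31·48=107136; k=2: 37665+0+45·27·48=95985 → min 95985 | M2..M4: k=2: 0+2592+31·27·2=4266; k=3: 40176+0+31·48·2=43152 → min 4266 | M3..M5: k=3: 0+4320+27·48·45=62640; k=4: 2592+0+27·2·45=5022 → min 5022.
Length 4: M1..M4: k=1: 0+4266+45·31·2=7056; k=2: 37665+2592+45·27·2=42687; k=3: 95985+0+45·48·2=100305 → min 7056 | M2..M5: k=2: 0+5022+31·27·45=42687; k=3: 40176+4320+31·48·45=111456; k=4: 4266+0+31·2·45=7056 → min 7056.
Length 5: M1..M5: k=1: 0+7056+45·31·45=69831; k=2: 37665+5022+45·27·45=97362; k=3: 95985+4320+45·48·45=197505; k=4: 7056+0+45·2·45=11106 → min 11106.
Optimal order: ((M1 (M2 (M3 M4))) M5) with cost 11106.

11106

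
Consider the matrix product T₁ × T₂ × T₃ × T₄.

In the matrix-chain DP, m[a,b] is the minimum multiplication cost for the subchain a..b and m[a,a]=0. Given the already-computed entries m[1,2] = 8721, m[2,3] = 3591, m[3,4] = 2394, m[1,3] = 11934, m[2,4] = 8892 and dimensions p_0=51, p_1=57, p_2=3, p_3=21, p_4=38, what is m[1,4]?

16929

m[1,4] = min over k∈[1,3] of m[1,k]+m[k+1,4]+p_{0}·p_k·p_{4}.
k=1: 0 + 8892 + 51·57·38 = 119358; k=2: 8721 + 2394 + 51·3·38 = 16929; k=3: 11934 + 0 + 51·21·38 = 52632.
Minimum: 16929 at k=2.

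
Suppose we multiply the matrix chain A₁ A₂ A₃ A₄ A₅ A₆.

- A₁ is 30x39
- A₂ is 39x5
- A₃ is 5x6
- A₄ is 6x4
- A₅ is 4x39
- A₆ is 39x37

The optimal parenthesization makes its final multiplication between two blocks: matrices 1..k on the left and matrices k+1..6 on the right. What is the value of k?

Adjacent pairs: A₁A₂ = 30·39·5 = 5850; A₂A₃ = 39·5·6 = 1170; A₃A₄ = 5·6·4 = 120; A₄A₅ = 6·4·39 = 936; A₅A₆ = 4·39·37 = 5772.
Length 3: A₁..A₃: k=1: 0+1170+30·39·6=8190; k=2: 5850+0+30·5·6=6750 → min 6750 | A₂..A₄: k=2: 0+120+39·5·4=900; k=3: 1170+0+39·6·4=2106 → min 900 | A₃..A₅: k=3: 0+936+5·6·39=2106; k=4: 120+0+5·4·39=900 → min 900 | A₄..A₆: k=4: 0+5772+6·4·37=6660; k=5: 936+0+6·39·37=9594 → min 6660.
Length 4: A₁..A₄: k=1: 0+900+30·39·4=5580; k=2: 5850+120+30·5·4=6570; k=3: 6750+0+30·6·4=7470 → min 5580 | A₂..A₅: k=2: 0+900+39·5·39=8505; k=3: 1170+936+39·6·39=11232; k=4: 900+0+39·4·39=6984 → min 6984 | A₃..A₆: k=3: 0+6660+5·6·37=7770; k=4: 120+5772+5·4·37=6632; k=5: 900+0+5·39·37=8115 → min 6632.
Length 5: A₁..A₅: k=1: 0+6984+30·39·39=52614; k=2: 5850+900+30·5·39=12600; k=3: 6750+936+30·6·39=14706; k=4: 5580+0+30·4·39=10260 → min 10260 | A₂..A₆: k=2: 0+6632+39·5·37=13847; k=3: 1170+6660+39·6·37=16488; k=4: 900+5772+39·4·37=12444; k=5: 6984+0+39·39·37=63261 → min 12444.
Top-level splits: k=1: (A₁..A₁)·(A₂..A₆) → 0+12444+30·39·37 = 55734; k=2: (A₁..A₂)·(A₃..A₆) → 5850+6632+30·5·37 = 18032; k=3: (A₁..A₃)·(A₄..A₆) → 6750+6660+30·6·37 = 20070; k=4: (A₁..A₄)·(A₅..A₆) → 5580+5772+30·4·37 = 15792; k=5: (A₁..A₅)·(A₆..A₆) → 10260+0+30·39·37 = 53550.
Best split is after A₄, i.e. k = 4.

4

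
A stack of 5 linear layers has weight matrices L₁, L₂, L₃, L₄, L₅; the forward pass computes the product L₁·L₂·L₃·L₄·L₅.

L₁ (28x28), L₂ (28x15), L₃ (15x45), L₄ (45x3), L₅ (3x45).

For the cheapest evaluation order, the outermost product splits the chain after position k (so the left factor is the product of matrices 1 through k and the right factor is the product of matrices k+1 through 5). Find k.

Adjacent pairs: L₁L₂ = 28·28·15 = 11760; L₂L₃ = 28·15·45 = 18900; L₃L₄ = 15·45·3 = 2025; L₄L₅ = 45·3·45 = 6075.
Length 3: L₁..L₃: k=1: 0+18900+28·28·45=54180; k=2: 11760+0+28·15·45=30660 → min 30660 | L₂..L₄: k=2: 0+2025+28·15·3=3285; k=3: 18900+0+28·45·3=22680 → min 3285 | L₃..L₅: k=3: 0+6075+15·45·45=36450; k=4: 2025+0+15·3·45=4050 → min 4050.
Length 4: L₁..L₄: k=1: 0+3285+28·28·3=5637; k=2: 11760+2025+28·15·3=15045; k=3: 30660+0+28·45·3=34440 → min 5637 | L₂..L₅: k=2: 0+4050+28·15·45=22950; k=3: 18900+6075+28·45·45=81675; k=4: 3285+0+28·3·45=7065 → min 7065.
Top-level splits: k=1: (L₁..L₁)·(L₂..L₅) → 0+7065+28·28·45 = 42345; k=2: (L₁..L₂)·(L₃..L₅) → 11760+4050+28·15·45 = 34710; k=3: (L₁..L₃)·(L₄..L₅) → 30660+6075+28·45·45 = 93435; k=4: (L₁..L₄)·(L₅..L₅) → 5637+0+28·3·45 = 9417.
Best split is after L₄, i.e. k = 4.

4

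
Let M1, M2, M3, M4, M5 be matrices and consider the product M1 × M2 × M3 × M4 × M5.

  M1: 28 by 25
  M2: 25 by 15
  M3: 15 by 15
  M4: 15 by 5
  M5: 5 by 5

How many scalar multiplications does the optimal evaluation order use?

Adjacent pairs: M1M2 = 28·25·15 = 10500; M2M3 = 25·15·15 = 5625; M3M4 = 15·15·5 = 1125; M4M5 = 15·5·5 = 375.
Length 3: M1..M3: k=1: 0+5625+28·25·15=16125; k=2: 10500+0+28·15·15=16800 → min 16125 | M2..M4: k=2: 0+1125+25·15·5=3000; k=3: 5625+0+25·15·5=7500 → min 3000 | M3..M5: k=3: 0+375+15·15·5=1500; k=4: 1125+0+15·5·5=1500 → min 1500.
Length 4: M1..M4: k=1: 0+3000+28·25·5=6500; k=2: 10500+1125+28·15·5=13725; k=3: 16125+0+28·15·5=18225 → min 6500 | M2..M5: k=2: 0+1500+25·15·5=3375; k=3: 5625+375+25·15·5=7875; k=4: 3000+0+25·5·5=3625 → min 3375.
Length 5: M1..M5: k=1: 0+3375+28·25·5=6875; k=2: 10500+1500+28·15·5=14100; k=3: 16125+375+28·15·5=18600; k=4: 6500+0+28·5·5=7200 → min 6875.
Optimal order: (M1 × (M2 × (M3 × (M4 × M5)))) with cost 6875.

6875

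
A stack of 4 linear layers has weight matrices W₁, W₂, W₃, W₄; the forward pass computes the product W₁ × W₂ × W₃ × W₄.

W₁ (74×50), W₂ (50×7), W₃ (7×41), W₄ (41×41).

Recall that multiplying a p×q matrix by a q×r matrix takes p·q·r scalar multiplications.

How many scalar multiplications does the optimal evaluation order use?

58905

Adjacent pairs: W₁W₂ = 74·50·7 = 25900; W₂W₃ = 50·7·41 = 14350; W₃W₄ = 7·41·41 = 11767.
Length 3: W₁..W₃: k=1: 0+14350+74·50·41=166050; k=2: 25900+0+74·7·41=47138 → min 47138 | W₂..W₄: k=2: 0+11767+50·7·41=26117; k=3: 14350+0+50·41·41=98400 → min 26117.
Length 4: W₁..W₄: k=1: 0+26117+74·50·41=177817; k=2: 25900+11767+74·7·41=58905; k=3: 47138+0+74·41·41=171532 → min 58905.
Optimal order: ((W₁ × W₂) × (W₃ × W₄)) with cost 58905.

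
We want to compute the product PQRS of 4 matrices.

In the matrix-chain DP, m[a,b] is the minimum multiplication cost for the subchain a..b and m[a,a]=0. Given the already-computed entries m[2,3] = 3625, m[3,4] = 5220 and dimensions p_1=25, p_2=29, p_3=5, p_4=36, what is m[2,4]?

m[2,4] = min over k∈[2,3] of m[2,k]+m[k+1,4]+p_{1}·p_k·p_{4}.
k=2: 0 + 5220 + 25·29·36 = 31320; k=3: 3625 + 0 + 25·5·36 = 8125.
Minimum: 8125 at k=3.

8125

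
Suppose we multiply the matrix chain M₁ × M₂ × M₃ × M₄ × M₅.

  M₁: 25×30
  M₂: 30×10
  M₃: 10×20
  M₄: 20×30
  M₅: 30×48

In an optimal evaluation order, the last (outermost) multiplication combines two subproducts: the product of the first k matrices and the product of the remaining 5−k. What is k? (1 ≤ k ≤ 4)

Adjacent pairs: M₁M₂ = 25·30·10 = 7500; M₂M₃ = 30·10·20 = 6000; M₃M₄ = 10·20·30 = 6000; M₄M₅ = 20·30·48 = 28800.
Length 3: M₁..M₃: k=1: 0+6000+25·30·20=21000; k=2: 7500+0+25·10·20=12500 → min 12500 | M₂..M₄: k=2: 0+6000+30·10·30=15000; k=3: 6000+0+30·20·30=24000 → min 15000 | M₃..M₅: k=3: 0+28800+10·20·48=38400; k=4: 6000+0+10·30·48=20400 → min 20400.
Length 4: M₁..M₄: k=1: 0+15000+25·30·30=37500; k=2: 7500+6000+25·10·30=21000; k=3: 12500+0+25·20·30=27500 → min 21000 | M₂..M₅: k=2: 0+20400+30·10·48=34800; k=3: 6000+28800+30·20·48=63600; k=4: 15000+0+30·30·48=58200 → min 34800.
Top-level splits: k=1: (M₁..M₁)·(M₂..M₅) → 0+34800+25·30·48 = 70800; k=2: (M₁..M₂)·(M₃..M₅) → 7500+20400+25·10·48 = 39900; k=3: (M₁..M₃)·(M₄..M₅) → 12500+28800+25·20·48 = 65300; k=4: (M₁..M₄)·(M₅..M₅) → 21000+0+25·30·48 = 57000.
Best split is after M₂, i.e. k = 2.

2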